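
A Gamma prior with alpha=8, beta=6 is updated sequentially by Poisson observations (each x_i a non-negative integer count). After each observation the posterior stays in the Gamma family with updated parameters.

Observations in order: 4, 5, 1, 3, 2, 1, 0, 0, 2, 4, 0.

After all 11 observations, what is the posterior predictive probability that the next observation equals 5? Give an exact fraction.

47497520812548195931343543963908492667653/1791828505124722896446175375962081417232384

obs 1: x=4 → posterior Gamma(12, 7)
obs 2: x=5 → posterior Gamma(17, 8)
obs 3: x=1 → posterior Gamma(18, 9)
obs 4: x=3 → posterior Gamma(21, 10)
obs 5: x=2 → posterior Gamma(23, 11)
obs 6: x=1 → posterior Gamma(24, 12)
obs 7: x=0 → posterior Gamma(24, 13)
obs 8: x=0 → posterior Gamma(24, 14)
obs 9: x=2 → posterior Gamma(26, 15)
obs 10: x=4 → posterior Gamma(30, 16)
obs 11: x=0 → posterior Gamma(30, 17)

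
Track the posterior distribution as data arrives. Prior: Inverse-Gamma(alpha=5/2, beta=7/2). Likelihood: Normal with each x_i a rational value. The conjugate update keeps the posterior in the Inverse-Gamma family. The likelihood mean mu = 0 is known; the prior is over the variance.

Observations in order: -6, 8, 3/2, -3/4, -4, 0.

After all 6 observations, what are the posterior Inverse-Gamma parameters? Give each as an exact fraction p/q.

alpha=11/2, beta=2013/32

obs 1: x=-6 → posterior Inverse-Gamma(3, 43/2)
obs 2: x=8 → posterior Inverse-Gamma(7/2, 107/2)
obs 3: x=3/2 → posterior Inverse-Gamma(4, 437/8)
obs 4: x=-3/4 → posterior Inverse-Gamma(9/2, 1757/32)
obs 5: x=-4 → posterior Inverse-Gamma(5, 2013/32)
obs 6: x=0 → posterior Inverse-Gamma(11/2, 2013/32)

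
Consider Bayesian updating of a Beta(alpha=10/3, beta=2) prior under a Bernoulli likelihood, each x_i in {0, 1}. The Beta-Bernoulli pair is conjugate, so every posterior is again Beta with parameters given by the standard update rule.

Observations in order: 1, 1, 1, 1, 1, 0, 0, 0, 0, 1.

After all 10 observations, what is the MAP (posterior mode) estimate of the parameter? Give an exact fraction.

5/8

obs 1: x=1 → posterior Beta(13/3, 2)
obs 2: x=1 → posterior Beta(16/3, 2)
obs 3: x=1 → posterior Beta(19/3, 2)
obs 4: x=1 → posterior Beta(22/3, 2)
obs 5: x=1 → posterior Beta(25/3, 2)
obs 6: x=0 → posterior Beta(25/3, 3)
obs 7: x=0 → posterior Beta(25/3, 4)
obs 8: x=0 → posterior Beta(25/3, 5)
obs 9: x=0 → posterior Beta(25/3, 6)
obs 10: x=1 → posterior Beta(28/3, 6)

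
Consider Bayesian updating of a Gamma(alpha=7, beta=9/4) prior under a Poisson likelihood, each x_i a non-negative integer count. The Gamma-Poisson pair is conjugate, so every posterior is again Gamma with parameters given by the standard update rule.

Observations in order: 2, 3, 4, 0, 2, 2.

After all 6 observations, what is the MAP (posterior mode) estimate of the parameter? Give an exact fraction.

76/33

obs 1: x=2 → posterior Gamma(9, 13/4)
obs 2: x=3 → posterior Gamma(12, 17/4)
obs 3: x=4 → posterior Gamma(16, 21/4)
obs 4: x=0 → posterior Gamma(16, 25/4)
obs 5: x=2 → posterior Gamma(18, 29/4)
obs 6: x=2 → posterior Gamma(20, 33/4)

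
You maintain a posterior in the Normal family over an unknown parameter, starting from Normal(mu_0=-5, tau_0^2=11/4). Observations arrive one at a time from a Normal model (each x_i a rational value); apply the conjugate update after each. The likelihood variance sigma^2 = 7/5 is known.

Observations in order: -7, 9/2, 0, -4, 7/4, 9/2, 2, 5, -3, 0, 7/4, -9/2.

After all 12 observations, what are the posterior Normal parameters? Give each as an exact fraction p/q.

mu_0=-85/688, tau_0^2=77/688

obs 1: x=-7 → posterior Normal(-525/83, 77/83)
obs 2: x=9/2 → posterior Normal(-185/92, 77/138)
obs 3: x=0 → posterior Normal(-555/386, 77/193)
obs 4: x=-4 → posterior Normal(-995/496, 77/248)
obs 5: x=7/4 → posterior Normal(-535/404, 77/303)
obs 6: x=9/2 → posterior Normal(-615/1432, 77/358)
obs 7: x=2 → posterior Normal(-25/236, 11/59)
obs 8: x=5 → posterior Normal(925/1872, 77/468)
obs 9: x=-3 → posterior Normal(265/2092, 77/523)
obs 10: x=0 → posterior Normal(265/2312, 77/578)
obs 11: x=7/4 → posterior Normal(325/1266, 77/633)
obs 12: x=-9/2 → posterior Normal(-85/688, 77/688)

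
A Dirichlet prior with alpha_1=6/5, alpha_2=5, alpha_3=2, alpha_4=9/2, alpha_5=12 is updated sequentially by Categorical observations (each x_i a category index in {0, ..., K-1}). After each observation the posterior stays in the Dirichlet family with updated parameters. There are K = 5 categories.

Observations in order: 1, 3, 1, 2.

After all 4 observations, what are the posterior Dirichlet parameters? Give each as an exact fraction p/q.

alpha_1=6/5, alpha_2=7, alpha_3=3, alpha_4=11/2, alpha_5=12

obs 1: x=1 → posterior Dirichlet(6/5, 6, 2, 9/2, 12)
obs 2: x=3 → posterior Dirichlet(6/5, 6, 2, 11/2, 12)
obs 3: x=1 → posterior Dirichlet(6/5, 7, 2, 11/2, 12)
obs 4: x=2 → posterior Dirichlet(6/5, 7, 3, 11/2, 12)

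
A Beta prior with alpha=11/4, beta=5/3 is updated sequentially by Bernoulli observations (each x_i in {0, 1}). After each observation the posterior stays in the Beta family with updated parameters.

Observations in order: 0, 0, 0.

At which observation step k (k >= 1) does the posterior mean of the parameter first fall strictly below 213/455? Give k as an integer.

k = 2

obs 1: x=0 → posterior Beta(11/4, 8/3)
obs 2: x=0 → posterior Beta(11/4, 11/3)
obs 3: x=0 → posterior Beta(11/4, 14/3)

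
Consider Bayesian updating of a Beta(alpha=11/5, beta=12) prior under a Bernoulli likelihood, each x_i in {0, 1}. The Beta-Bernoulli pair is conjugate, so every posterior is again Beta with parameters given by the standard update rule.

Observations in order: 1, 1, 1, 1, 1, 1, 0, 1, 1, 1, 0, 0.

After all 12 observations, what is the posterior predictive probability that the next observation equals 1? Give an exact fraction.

56/131

obs 1: x=1 → posterior Beta(16/5, 12)
obs 2: x=1 → posterior Beta(21/5, 12)
obs 3: x=1 → posterior Beta(26/5, 12)
obs 4: x=1 → posterior Beta(31/5, 12)
obs 5: x=1 → posterior Beta(36/5, 12)
obs 6: x=1 → posterior Beta(41/5, 12)
obs 7: x=0 → posterior Beta(41/5, 13)
obs 8: x=1 → posterior Beta(46/5, 13)
obs 9: x=1 → posterior Beta(51/5, 13)
obs 10: x=1 → posterior Beta(56/5, 13)
obs 11: x=0 → posterior Beta(56/5, 14)
obs 12: x=0 → posterior Beta(56/5, 15)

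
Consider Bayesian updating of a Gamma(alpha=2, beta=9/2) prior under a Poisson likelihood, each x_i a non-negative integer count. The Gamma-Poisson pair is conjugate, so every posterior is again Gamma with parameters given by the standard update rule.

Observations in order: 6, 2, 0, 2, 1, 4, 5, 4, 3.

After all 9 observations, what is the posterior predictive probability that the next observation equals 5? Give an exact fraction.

obs 1: x=6 → posterior Gamma(8, 11/2)
obs 2: x=2 → posterior Gamma(10, 13/2)
obs 3: x=0 → posterior Gamma(10, 15/2)
obs 4: x=2 → posterior Gamma(12, 17/2)
obs 5: x=1 → posterior Gamma(13, 19/2)
obs 6: x=4 → posterior Gamma(17, 21/2)
obs 7: x=5 → posterior Gamma(22, 23/2)
obs 8: x=4 → posterior Gamma(26, 25/2)
obs 9: x=3 → posterior Gamma(29, 27/2)

84657367515531660436735048263155598875139814656/1816075630094014572464024421543167816955354437789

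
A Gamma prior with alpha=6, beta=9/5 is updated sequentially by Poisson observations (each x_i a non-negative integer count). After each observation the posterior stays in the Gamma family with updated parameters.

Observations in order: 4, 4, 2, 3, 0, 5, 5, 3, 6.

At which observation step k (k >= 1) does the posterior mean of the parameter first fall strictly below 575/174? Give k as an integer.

k = 4

obs 1: x=4 → posterior Gamma(10, 14/5)
obs 2: x=4 → posterior Gamma(14, 19/5)
obs 3: x=2 → posterior Gamma(16, 24/5)
obs 4: x=3 → posterior Gamma(19, 29/5)
obs 5: x=0 → posterior Gamma(19, 34/5)
obs 6: x=5 → posterior Gamma(24, 39/5)
obs 7: x=5 → posterior Gamma(29, 44/5)
obs 8: x=3 → posterior Gamma(32, 49/5)
obs 9: x=6 → posterior Gamma(38, 54/5)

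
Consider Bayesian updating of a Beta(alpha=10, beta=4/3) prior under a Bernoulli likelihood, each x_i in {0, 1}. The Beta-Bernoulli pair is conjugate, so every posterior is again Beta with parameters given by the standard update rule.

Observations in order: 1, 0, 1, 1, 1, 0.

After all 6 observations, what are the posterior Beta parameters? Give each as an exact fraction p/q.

obs 1: x=1 → posterior Beta(11, 4/3)
obs 2: x=0 → posterior Beta(11, 7/3)
obs 3: x=1 → posterior Beta(12, 7/3)
obs 4: x=1 → posterior Beta(13, 7/3)
obs 5: x=1 → posterior Beta(14, 7/3)
obs 6: x=0 → posterior Beta(14, 10/3)

alpha=14, beta=10/3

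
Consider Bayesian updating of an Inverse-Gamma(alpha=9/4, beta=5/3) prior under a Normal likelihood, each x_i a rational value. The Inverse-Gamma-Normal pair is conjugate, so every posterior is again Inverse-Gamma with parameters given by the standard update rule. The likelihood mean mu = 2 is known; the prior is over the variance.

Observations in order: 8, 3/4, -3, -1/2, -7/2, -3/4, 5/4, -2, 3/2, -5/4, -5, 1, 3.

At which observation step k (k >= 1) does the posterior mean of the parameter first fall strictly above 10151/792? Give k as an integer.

k = 5

obs 1: x=8 → posterior Inverse-Gamma(11/4, 59/3)
obs 2: x=3/4 → posterior Inverse-Gamma(13/4, 1963/96)
obs 3: x=-3 → posterior Inverse-Gamma(15/4, 3163/96)
obs 4: x=-1/2 → posterior Inverse-Gamma(17/4, 3463/96)
obs 5: x=-7/2 → posterior Inverse-Gamma(19/4, 4915/96)
obs 6: x=-3/4 → posterior Inverse-Gamma(21/4, 2639/48)
obs 7: x=5/4 → posterior Inverse-Gamma(23/4, 5305/96)
obs 8: x=-2 → posterior Inverse-Gamma(25/4, 6073/96)
obs 9: x=3/2 → posterior Inverse-Gamma(27/4, 6085/96)
obs 10: x=-5/4 → posterior Inverse-Gamma(29/4, 206/3)
obs 11: x=-5 → posterior Inverse-Gamma(31/4, 559/6)
obs 12: x=1 → posterior Inverse-Gamma(33/4, 281/3)
obs 13: x=3 → posterior Inverse-Gamma(35/4, 565/6)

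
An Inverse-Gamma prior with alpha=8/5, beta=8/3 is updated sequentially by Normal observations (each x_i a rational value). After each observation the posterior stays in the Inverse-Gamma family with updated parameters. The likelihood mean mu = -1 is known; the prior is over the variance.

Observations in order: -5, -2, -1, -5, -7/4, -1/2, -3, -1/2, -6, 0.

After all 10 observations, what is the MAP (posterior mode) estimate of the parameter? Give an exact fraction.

obs 1: x=-5 → posterior Inverse-Gamma(21/10, 32/3)
obs 2: x=-2 → posterior Inverse-Gamma(13/5, 67/6)
obs 3: x=-1 → posterior Inverse-Gamma(31/10, 67/6)
obs 4: x=-5 → posterior Inverse-Gamma(18/5, 115/6)
obs 5: x=-7/4 → posterior Inverse-Gamma(41/10, 1867/96)
obs 6: x=-1/2 → posterior Inverse-Gamma(23/5, 1879/96)
obs 7: x=-3 → posterior Inverse-Gamma(51/10, 2071/96)
obs 8: x=-1/2 → posterior Inverse-Gamma(28/5, 2083/96)
obs 9: x=-6 → posterior Inverse-Gamma(61/10, 3283/96)
obs 10: x=0 → posterior Inverse-Gamma(33/5, 3331/96)

16655/3648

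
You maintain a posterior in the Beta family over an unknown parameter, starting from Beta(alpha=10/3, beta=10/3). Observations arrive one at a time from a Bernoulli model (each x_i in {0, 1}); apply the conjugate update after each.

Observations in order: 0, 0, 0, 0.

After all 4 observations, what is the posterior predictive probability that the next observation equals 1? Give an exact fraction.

5/16

obs 1: x=0 → posterior Beta(10/3, 13/3)
obs 2: x=0 → posterior Beta(10/3, 16/3)
obs 3: x=0 → posterior Beta(10/3, 19/3)
obs 4: x=0 → posterior Beta(10/3, 22/3)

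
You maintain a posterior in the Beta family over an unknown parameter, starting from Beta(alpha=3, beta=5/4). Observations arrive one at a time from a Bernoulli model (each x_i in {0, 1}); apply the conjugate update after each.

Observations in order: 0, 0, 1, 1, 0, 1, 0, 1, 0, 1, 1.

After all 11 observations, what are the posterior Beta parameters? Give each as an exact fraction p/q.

obs 1: x=0 → posterior Beta(3, 9/4)
obs 2: x=0 → posterior Beta(3, 13/4)
obs 3: x=1 → posterior Beta(4, 13/4)
obs 4: x=1 → posterior Beta(5, 13/4)
obs 5: x=0 → posterior Beta(5, 17/4)
obs 6: x=1 → posterior Beta(6, 17/4)
obs 7: x=0 → posterior Beta(6, 21/4)
obs 8: x=1 → posterior Beta(7, 21/4)
obs 9: x=0 → posterior Beta(7, 25/4)
obs 10: x=1 → posterior Beta(8, 25/4)
obs 11: x=1 → posterior Beta(9, 25/4)

alpha=9, beta=25/4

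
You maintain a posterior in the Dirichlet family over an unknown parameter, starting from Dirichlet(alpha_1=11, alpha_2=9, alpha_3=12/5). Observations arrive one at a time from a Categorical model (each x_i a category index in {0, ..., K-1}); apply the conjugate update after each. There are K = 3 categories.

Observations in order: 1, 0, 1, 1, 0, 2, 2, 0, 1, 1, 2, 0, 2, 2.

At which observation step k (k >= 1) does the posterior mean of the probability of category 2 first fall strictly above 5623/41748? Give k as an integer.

k = 7

obs 1: x=1 → posterior Dirichlet(11, 10, 12/5)
obs 2: x=0 → posterior Dirichlet(12, 10, 12/5)
obs 3: x=1 → posterior Dirichlet(12, 11, 12/5)
obs 4: x=1 → posterior Dirichlet(12, 12, 12/5)
obs 5: x=0 → posterior Dirichlet(13, 12, 12/5)
obs 6: x=2 → posterior Dirichlet(13, 12, 17/5)
obs 7: x=2 → posterior Dirichlet(13, 12, 22/5)
obs 8: x=0 → posterior Dirichlet(14, 12, 22/5)
obs 9: x=1 → posterior Dirichlet(14, 13, 22/5)
obs 10: x=1 → posterior Dirichlet(14, 14, 22/5)
obs 11: x=2 → posterior Dirichlet(14, 14, 27/5)
obs 12: x=0 → posterior Dirichlet(15, 14, 27/5)
obs 13: x=2 → posterior Dirichlet(15, 14, 32/5)
obs 14: x=2 → posterior Dirichlet(15, 14, 37/5)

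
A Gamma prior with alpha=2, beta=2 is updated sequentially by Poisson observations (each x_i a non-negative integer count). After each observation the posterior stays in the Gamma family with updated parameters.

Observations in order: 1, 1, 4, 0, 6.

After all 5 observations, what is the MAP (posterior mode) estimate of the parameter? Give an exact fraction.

obs 1: x=1 → posterior Gamma(3, 3)
obs 2: x=1 → posterior Gamma(4, 4)
obs 3: x=4 → posterior Gamma(8, 5)
obs 4: x=0 → posterior Gamma(8, 6)
obs 5: x=6 → posterior Gamma(14, 7)

13/7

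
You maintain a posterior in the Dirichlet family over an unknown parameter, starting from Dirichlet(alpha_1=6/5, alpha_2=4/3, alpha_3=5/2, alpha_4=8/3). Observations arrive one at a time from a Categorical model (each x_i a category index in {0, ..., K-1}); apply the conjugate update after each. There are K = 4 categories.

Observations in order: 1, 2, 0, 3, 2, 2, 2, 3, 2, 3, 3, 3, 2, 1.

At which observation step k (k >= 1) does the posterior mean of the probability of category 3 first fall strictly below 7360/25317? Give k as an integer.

k = 2

obs 1: x=1 → posterior Dirichlet(6/5, 7/3, 5/2, 8/3)
obs 2: x=2 → posterior Dirichlet(6/5, 7/3, 7/2, 8/3)
obs 3: x=0 → posterior Dirichlet(11/5, 7/3, 7/2, 8/3)
obs 4: x=3 → posterior Dirichlet(11/5, 7/3, 7/2, 11/3)
obs 5: x=2 → posterior Dirichlet(11/5, 7/3, 9/2, 11/3)
obs 6: x=2 → posterior Dirichlet(11/5, 7/3, 11/2, 11/3)
obs 7: x=2 → posterior Dirichlet(11/5, 7/3, 13/2, 11/3)
obs 8: x=3 → posterior Dirichlet(11/5, 7/3, 13/2, 14/3)
obs 9: x=2 → posterior Dirichlet(11/5, 7/3, 15/2, 14/3)
obs 10: x=3 → posterior Dirichlet(11/5, 7/3, 15/2, 17/3)
obs 11: x=3 → posterior Dirichlet(11/5, 7/3, 15/2, 20/3)
obs 12: x=3 → posterior Dirichlet(11/5, 7/3, 15/2, 23/3)
obs 13: x=2 → posterior Dirichlet(11/5, 7/3, 17/2, 23/3)
obs 14: x=1 → posterior Dirichlet(11/5, 10/3, 17/2, 23/3)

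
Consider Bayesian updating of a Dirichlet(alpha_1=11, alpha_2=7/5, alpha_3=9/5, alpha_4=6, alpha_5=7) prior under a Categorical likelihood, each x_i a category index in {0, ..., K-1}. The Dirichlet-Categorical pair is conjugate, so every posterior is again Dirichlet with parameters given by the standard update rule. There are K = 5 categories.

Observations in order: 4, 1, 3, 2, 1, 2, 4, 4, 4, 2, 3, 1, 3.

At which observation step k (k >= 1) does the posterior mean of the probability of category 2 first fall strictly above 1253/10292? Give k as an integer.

k = 10

obs 1: x=4 → posterior Dirichlet(11, 7/5, 9/5, 6, 8)
obs 2: x=1 → posterior Dirichlet(11, 12/5, 9/5, 6, 8)
obs 3: x=3 → posterior Dirichlet(11, 12/5, 9/5, 7, 8)
obs 4: x=2 → posterior Dirichlet(11, 12/5, 14/5, 7, 8)
obs 5: x=1 → posterior Dirichlet(11, 17/5, 14/5, 7, 8)
obs 6: x=2 → posterior Dirichlet(11, 17/5, 19/5, 7, 8)
obs 7: x=4 → posterior Dirichlet(11, 17/5, 19/5, 7, 9)
obs 8: x=4 → posterior Dirichlet(11, 17/5, 19/5, 7, 10)
obs 9: x=4 → posterior Dirichlet(11, 17/5, 19/5, 7, 11)
obs 10: x=2 → posterior Dirichlet(11, 17/5, 24/5, 7, 11)
obs 11: x=3 → posterior Dirichlet(11, 17/5, 24/5, 8, 11)
obs 12: x=1 → posterior Dirichlet(11, 22/5, 24/5, 8, 11)
obs 13: x=3 → posterior Dirichlet(11, 22/5, 24/5, 9, 11)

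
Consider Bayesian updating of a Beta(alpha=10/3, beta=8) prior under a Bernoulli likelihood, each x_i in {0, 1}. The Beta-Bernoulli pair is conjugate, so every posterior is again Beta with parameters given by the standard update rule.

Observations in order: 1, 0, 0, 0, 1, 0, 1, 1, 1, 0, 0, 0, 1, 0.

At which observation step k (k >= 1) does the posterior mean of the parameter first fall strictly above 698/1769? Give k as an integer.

obs 1: x=1 → posterior Beta(13/3, 8)
obs 2: x=0 → posterior Beta(13/3, 9)
obs 3: x=0 → posterior Beta(13/3, 10)
obs 4: x=0 → posterior Beta(13/3, 11)
obs 5: x=1 → posterior Beta(16/3, 11)
obs 6: x=0 → posterior Beta(16/3, 12)
obs 7: x=1 → posterior Beta(19/3, 12)
obs 8: x=1 → posterior Beta(22/3, 12)
obs 9: x=1 → posterior Beta(25/3, 12)
obs 10: x=0 → posterior Beta(25/3, 13)
obs 11: x=0 → posterior Beta(25/3, 14)
obs 12: x=0 → posterior Beta(25/3, 15)
obs 13: x=1 → posterior Beta(28/3, 15)
obs 14: x=0 → posterior Beta(28/3, 16)

k = 9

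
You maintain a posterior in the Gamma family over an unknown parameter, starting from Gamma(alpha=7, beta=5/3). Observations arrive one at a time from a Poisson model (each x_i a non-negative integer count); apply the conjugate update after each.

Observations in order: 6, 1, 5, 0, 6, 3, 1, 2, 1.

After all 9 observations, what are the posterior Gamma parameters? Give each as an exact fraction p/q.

alpha=32, beta=32/3

obs 1: x=6 → posterior Gamma(13, 8/3)
obs 2: x=1 → posterior Gamma(14, 11/3)
obs 3: x=5 → posterior Gamma(19, 14/3)
obs 4: x=0 → posterior Gamma(19, 17/3)
obs 5: x=6 → posterior Gamma(25, 20/3)
obs 6: x=3 → posterior Gamma(28, 23/3)
obs 7: x=1 → posterior Gamma(29, 26/3)
obs 8: x=2 → posterior Gamma(31, 29/3)
obs 9: x=1 → posterior Gamma(32, 32/3)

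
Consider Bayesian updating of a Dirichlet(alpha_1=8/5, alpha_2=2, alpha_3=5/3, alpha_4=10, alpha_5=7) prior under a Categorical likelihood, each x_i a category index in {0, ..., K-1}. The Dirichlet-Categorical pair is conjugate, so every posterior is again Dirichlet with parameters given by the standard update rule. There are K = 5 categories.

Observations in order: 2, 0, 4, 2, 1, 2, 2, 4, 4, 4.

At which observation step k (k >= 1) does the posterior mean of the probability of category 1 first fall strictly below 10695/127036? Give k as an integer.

obs 1: x=2 → posterior Dirichlet(8/5, 2, 8/3, 10, 7)
obs 2: x=0 → posterior Dirichlet(13/5, 2, 8/3, 10, 7)
obs 3: x=4 → posterior Dirichlet(13/5, 2, 8/3, 10, 8)
obs 4: x=2 → posterior Dirichlet(13/5, 2, 11/3, 10, 8)
obs 5: x=1 → posterior Dirichlet(13/5, 3, 11/3, 10, 8)
obs 6: x=2 → posterior Dirichlet(13/5, 3, 14/3, 10, 8)
obs 7: x=2 → posterior Dirichlet(13/5, 3, 17/3, 10, 8)
obs 8: x=4 → posterior Dirichlet(13/5, 3, 17/3, 10, 9)
obs 9: x=4 → posterior Dirichlet(13/5, 3, 17/3, 10, 10)
obs 10: x=4 → posterior Dirichlet(13/5, 3, 17/3, 10, 11)

k = 2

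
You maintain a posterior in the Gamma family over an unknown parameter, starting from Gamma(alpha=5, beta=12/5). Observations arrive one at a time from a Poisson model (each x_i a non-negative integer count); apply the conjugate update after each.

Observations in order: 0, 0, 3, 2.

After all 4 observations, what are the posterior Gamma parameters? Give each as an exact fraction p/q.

alpha=10, beta=32/5

obs 1: x=0 → posterior Gamma(5, 17/5)
obs 2: x=0 → posterior Gamma(5, 22/5)
obs 3: x=3 → posterior Gamma(8, 27/5)
obs 4: x=2 → posterior Gamma(10, 32/5)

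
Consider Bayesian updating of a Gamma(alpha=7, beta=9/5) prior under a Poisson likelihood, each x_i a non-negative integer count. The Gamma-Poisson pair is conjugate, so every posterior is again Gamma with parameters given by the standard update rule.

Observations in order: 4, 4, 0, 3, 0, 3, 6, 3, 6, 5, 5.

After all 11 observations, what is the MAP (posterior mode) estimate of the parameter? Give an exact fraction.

225/64

obs 1: x=4 → posterior Gamma(11, 14/5)
obs 2: x=4 → posterior Gamma(15, 19/5)
obs 3: x=0 → posterior Gamma(15, 24/5)
obs 4: x=3 → posterior Gamma(18, 29/5)
obs 5: x=0 → posterior Gamma(18, 34/5)
obs 6: x=3 → posterior Gamma(21, 39/5)
obs 7: x=6 → posterior Gamma(27, 44/5)
obs 8: x=3 → posterior Gamma(30, 49/5)
obs 9: x=6 → posterior Gamma(36, 54/5)
obs 10: x=5 → posterior Gamma(41, 59/5)
obs 11: x=5 → posterior Gamma(46, 64/5)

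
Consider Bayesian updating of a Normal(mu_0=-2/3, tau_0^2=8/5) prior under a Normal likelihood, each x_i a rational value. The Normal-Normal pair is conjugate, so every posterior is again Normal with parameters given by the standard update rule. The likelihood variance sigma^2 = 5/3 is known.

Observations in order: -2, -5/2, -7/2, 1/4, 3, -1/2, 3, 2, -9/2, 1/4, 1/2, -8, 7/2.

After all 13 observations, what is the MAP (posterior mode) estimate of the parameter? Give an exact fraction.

obs 1: x=-2 → posterior Normal(-194/147, 40/49)
obs 2: x=-5/2 → posterior Normal(-374/219, 40/73)
obs 3: x=-7/2 → posterior Normal(-626/291, 40/97)
obs 4: x=1/4 → posterior Normal(-608/363, 40/121)
obs 5: x=3 → posterior Normal(-392/435, 8/29)
obs 6: x=-1/2 → posterior Normal(-428/507, 40/169)
obs 7: x=3 → posterior Normal(-212/579, 40/193)
obs 8: x=2 → posterior Normal(-68/651, 40/217)
obs 9: x=-9/2 → posterior Normal(-392/723, 40/241)
obs 10: x=1/4 → posterior Normal(-374/795, 8/53)
obs 11: x=1/2 → posterior Normal(-338/867, 40/289)
obs 12: x=-8 → posterior Normal(-914/939, 40/313)
obs 13: x=7/2 → posterior Normal(-662/1011, 40/337)

-662/1011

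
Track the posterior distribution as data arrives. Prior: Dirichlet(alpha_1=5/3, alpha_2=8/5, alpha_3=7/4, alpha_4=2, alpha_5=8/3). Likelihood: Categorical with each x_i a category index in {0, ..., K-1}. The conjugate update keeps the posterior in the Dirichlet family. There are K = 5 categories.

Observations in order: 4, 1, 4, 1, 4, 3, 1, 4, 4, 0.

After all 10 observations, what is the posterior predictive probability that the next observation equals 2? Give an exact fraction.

105/1181

obs 1: x=4 → posterior Dirichlet(5/3, 8/5, 7/4, 2, 11/3)
obs 2: x=1 → posterior Dirichlet(5/3, 13/5, 7/4, 2, 11/3)
obs 3: x=4 → posterior Dirichlet(5/3, 13/5, 7/4, 2, 14/3)
obs 4: x=1 → posterior Dirichlet(5/3, 18/5, 7/4, 2, 14/3)
obs 5: x=4 → posterior Dirichlet(5/3, 18/5, 7/4, 2, 17/3)
obs 6: x=3 → posterior Dirichlet(5/3, 18/5, 7/4, 3, 17/3)
obs 7: x=1 → posterior Dirichlet(5/3, 23/5, 7/4, 3, 17/3)
obs 8: x=4 → posterior Dirichlet(5/3, 23/5, 7/4, 3, 20/3)
obs 9: x=4 → posterior Dirichlet(5/3, 23/5, 7/4, 3, 23/3)
obs 10: x=0 → posterior Dirichlet(8/3, 23/5, 7/4, 3, 23/3)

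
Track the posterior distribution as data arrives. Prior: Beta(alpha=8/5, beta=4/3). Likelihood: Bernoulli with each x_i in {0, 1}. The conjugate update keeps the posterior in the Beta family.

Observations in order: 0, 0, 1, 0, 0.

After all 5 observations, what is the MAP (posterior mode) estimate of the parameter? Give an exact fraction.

obs 1: x=0 → posterior Beta(8/5, 7/3)
obs 2: x=0 → posterior Beta(8/5, 10/3)
obs 3: x=1 → posterior Beta(13/5, 10/3)
obs 4: x=0 → posterior Beta(13/5, 13/3)
obs 5: x=0 → posterior Beta(13/5, 16/3)

24/89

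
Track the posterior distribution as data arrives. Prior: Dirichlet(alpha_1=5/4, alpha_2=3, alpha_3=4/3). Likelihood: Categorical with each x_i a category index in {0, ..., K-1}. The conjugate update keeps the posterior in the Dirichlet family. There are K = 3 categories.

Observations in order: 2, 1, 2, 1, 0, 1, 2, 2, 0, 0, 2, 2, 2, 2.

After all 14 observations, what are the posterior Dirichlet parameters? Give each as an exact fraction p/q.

obs 1: x=2 → posterior Dirichlet(5/4, 3, 7/3)
obs 2: x=1 → posterior Dirichlet(5/4, 4, 7/3)
obs 3: x=2 → posterior Dirichlet(5/4, 4, 10/3)
obs 4: x=1 → posterior Dirichlet(5/4, 5, 10/3)
obs 5: x=0 → posterior Dirichlet(9/4, 5, 10/3)
obs 6: x=1 → posterior Dirichlet(9/4, 6, 10/3)
obs 7: x=2 → posterior Dirichlet(9/4, 6, 13/3)
obs 8: x=2 → posterior Dirichlet(9/4, 6, 16/3)
obs 9: x=0 → posterior Dirichlet(13/4, 6, 16/3)
obs 10: x=0 → posterior Dirichlet(17/4, 6, 16/3)
obs 11: x=2 → posterior Dirichlet(17/4, 6, 19/3)
obs 12: x=2 → posterior Dirichlet(17/4, 6, 22/3)
obs 13: x=2 → posterior Dirichlet(17/4, 6, 25/3)
obs 14: x=2 → posterior Dirichlet(17/4, 6, 28/3)

alpha_1=17/4, alpha_2=6, alpha_3=28/3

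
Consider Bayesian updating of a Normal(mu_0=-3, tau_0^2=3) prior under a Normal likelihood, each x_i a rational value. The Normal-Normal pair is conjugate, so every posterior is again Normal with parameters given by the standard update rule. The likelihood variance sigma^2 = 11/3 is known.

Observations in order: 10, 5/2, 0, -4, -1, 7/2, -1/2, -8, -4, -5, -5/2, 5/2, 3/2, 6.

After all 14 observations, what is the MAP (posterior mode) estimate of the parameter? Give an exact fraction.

-24/137

obs 1: x=10 → posterior Normal(57/20, 33/20)
obs 2: x=5/2 → posterior Normal(159/58, 33/29)
obs 3: x=0 → posterior Normal(159/76, 33/38)
obs 4: x=-4 → posterior Normal(87/94, 33/47)
obs 5: x=-1 → posterior Normal(69/112, 33/56)
obs 6: x=7/2 → posterior Normal(66/65, 33/65)
obs 7: x=-1/2 → posterior Normal(123/148, 33/74)
obs 8: x=-8 → posterior Normal(-21/166, 33/83)
obs 9: x=-4 → posterior Normal(-93/184, 33/92)
obs 10: x=-5 → posterior Normal(-183/202, 33/101)
obs 11: x=-5/2 → posterior Normal(-57/55, 3/10)
obs 12: x=5/2 → posterior Normal(-183/238, 33/119)
obs 13: x=3/2 → posterior Normal(-39/64, 33/128)
obs 14: x=6 → posterior Normal(-24/137, 33/137)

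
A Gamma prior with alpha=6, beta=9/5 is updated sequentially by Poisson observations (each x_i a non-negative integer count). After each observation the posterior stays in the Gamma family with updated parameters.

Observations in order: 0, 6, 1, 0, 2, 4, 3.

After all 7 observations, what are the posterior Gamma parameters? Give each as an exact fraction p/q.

alpha=22, beta=44/5

obs 1: x=0 → posterior Gamma(6, 14/5)
obs 2: x=6 → posterior Gamma(12, 19/5)
obs 3: x=1 → posterior Gamma(13, 24/5)
obs 4: x=0 → posterior Gamma(13, 29/5)
obs 5: x=2 → posterior Gamma(15, 34/5)
obs 6: x=4 → posterior Gamma(19, 39/5)
obs 7: x=3 → posterior Gamma(22, 44/5)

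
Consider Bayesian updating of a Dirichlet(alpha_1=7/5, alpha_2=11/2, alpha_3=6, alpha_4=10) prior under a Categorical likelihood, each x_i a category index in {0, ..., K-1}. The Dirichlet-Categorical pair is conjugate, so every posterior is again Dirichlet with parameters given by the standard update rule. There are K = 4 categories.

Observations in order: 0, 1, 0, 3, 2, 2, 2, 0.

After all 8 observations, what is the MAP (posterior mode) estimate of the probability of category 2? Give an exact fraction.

obs 1: x=0 → posterior Dirichlet(12/5, 11/2, 6, 10)
obs 2: x=1 → posterior Dirichlet(12/5, 13/2, 6, 10)
obs 3: x=0 → posterior Dirichlet(17/5, 13/2, 6, 10)
obs 4: x=3 → posterior Dirichlet(17/5, 13/2, 6, 11)
obs 5: x=2 → posterior Dirichlet(17/5, 13/2, 7, 11)
obs 6: x=2 → posterior Dirichlet(17/5, 13/2, 8, 11)
obs 7: x=2 → posterior Dirichlet(17/5, 13/2, 9, 11)
obs 8: x=0 → posterior Dirichlet(22/5, 13/2, 9, 11)

80/269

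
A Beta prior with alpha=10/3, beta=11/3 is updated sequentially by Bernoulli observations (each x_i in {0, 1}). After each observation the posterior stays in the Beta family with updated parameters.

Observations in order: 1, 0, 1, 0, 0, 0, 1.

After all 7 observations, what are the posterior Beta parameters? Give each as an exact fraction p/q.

alpha=19/3, beta=23/3

obs 1: x=1 → posterior Beta(13/3, 11/3)
obs 2: x=0 → posterior Beta(13/3, 14/3)
obs 3: x=1 → posterior Beta(16/3, 14/3)
obs 4: x=0 → posterior Beta(16/3, 17/3)
obs 5: x=0 → posterior Beta(16/3, 20/3)
obs 6: x=0 → posterior Beta(16/3, 23/3)
obs 7: x=1 → posterior Beta(19/3, 23/3)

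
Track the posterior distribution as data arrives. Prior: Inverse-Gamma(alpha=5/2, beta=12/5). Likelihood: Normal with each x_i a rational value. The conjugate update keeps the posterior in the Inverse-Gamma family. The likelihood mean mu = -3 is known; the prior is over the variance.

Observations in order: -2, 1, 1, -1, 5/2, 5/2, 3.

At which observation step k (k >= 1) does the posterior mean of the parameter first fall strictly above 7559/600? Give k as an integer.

obs 1: x=-2 → posterior Inverse-Gamma(3, 29/10)
obs 2: x=1 → posterior Inverse-Gamma(7/2, 109/10)
obs 3: x=1 → posterior Inverse-Gamma(4, 189/10)
obs 4: x=-1 → posterior Inverse-Gamma(9/2, 209/10)
obs 5: x=5/2 → posterior Inverse-Gamma(5, 1441/40)
obs 6: x=5/2 → posterior Inverse-Gamma(11/2, 1023/20)
obs 7: x=3 → posterior Inverse-Gamma(6, 1383/20)

k = 7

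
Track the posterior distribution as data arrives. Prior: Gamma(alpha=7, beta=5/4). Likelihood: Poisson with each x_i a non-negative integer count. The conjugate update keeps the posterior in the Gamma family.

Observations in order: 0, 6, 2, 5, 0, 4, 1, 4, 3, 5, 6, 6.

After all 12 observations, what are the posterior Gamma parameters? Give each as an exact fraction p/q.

obs 1: x=0 → posterior Gamma(7, 9/4)
obs 2: x=6 → posterior Gamma(13, 13/4)
obs 3: x=2 → posterior Gamma(15, 17/4)
obs 4: x=5 → posterior Gamma(20, 21/4)
obs 5: x=0 → posterior Gamma(20, 25/4)
obs 6: x=4 → posterior Gamma(24, 29/4)
obs 7: x=1 → posterior Gamma(25, 33/4)
obs 8: x=4 → posterior Gamma(29, 37/4)
obs 9: x=3 → posterior Gamma(32, 41/4)
obs 10: x=5 → posterior Gamma(37, 45/4)
obs 11: x=6 → posterior Gamma(43, 49/4)
obs 12: x=6 → posterior Gamma(49, 53/4)

alpha=49, beta=53/4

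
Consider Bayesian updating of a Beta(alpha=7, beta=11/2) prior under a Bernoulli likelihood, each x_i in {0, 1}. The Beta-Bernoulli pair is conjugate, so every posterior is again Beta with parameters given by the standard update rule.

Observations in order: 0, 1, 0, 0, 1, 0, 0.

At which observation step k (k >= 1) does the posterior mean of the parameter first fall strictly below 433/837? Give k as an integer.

obs 1: x=0 → posterior Beta(7, 13/2)
obs 2: x=1 → posterior Beta(8, 13/2)
obs 3: x=0 → posterior Beta(8, 15/2)
obs 4: x=0 → posterior Beta(8, 17/2)
obs 5: x=1 → posterior Beta(9, 17/2)
obs 6: x=0 → posterior Beta(9, 19/2)
obs 7: x=0 → posterior Beta(9, 21/2)

k = 3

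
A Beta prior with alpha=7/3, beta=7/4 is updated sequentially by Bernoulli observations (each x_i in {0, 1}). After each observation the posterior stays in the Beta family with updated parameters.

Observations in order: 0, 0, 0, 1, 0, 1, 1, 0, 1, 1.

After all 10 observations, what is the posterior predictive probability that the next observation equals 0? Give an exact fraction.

81/169

obs 1: x=0 → posterior Beta(7/3, 11/4)
obs 2: x=0 → posterior Beta(7/3, 15/4)
obs 3: x=0 → posterior Beta(7/3, 19/4)
obs 4: x=1 → posterior Beta(10/3, 19/4)
obs 5: x=0 → posterior Beta(10/3, 23/4)
obs 6: x=1 → posterior Beta(13/3, 23/4)
obs 7: x=1 → posterior Beta(16/3, 23/4)
obs 8: x=0 → posterior Beta(16/3, 27/4)
obs 9: x=1 → posterior Beta(19/3, 27/4)
obs 10: x=1 → posterior Beta(22/3, 27/4)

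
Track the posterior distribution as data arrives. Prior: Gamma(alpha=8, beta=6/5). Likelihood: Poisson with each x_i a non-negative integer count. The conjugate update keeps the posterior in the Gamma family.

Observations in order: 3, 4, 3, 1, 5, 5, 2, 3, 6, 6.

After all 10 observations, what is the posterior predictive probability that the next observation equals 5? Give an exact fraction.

1728148382827349695475399999443729380949965823660717707736074647748913184543193694208000000/11267344822716009203627019114226595398434472872895976119991402836798728878088830854022793061

obs 1: x=3 → posterior Gamma(11, 11/5)
obs 2: x=4 → posterior Gamma(15, 16/5)
obs 3: x=3 → posterior Gamma(18, 21/5)
obs 4: x=1 → posterior Gamma(19, 26/5)
obs 5: x=5 → posterior Gamma(24, 31/5)
obs 6: x=5 → posterior Gamma(29, 36/5)
obs 7: x=2 → posterior Gamma(31, 41/5)
obs 8: x=3 → posterior Gamma(34, 46/5)
obs 9: x=6 → posterior Gamma(40, 51/5)
obs 10: x=6 → posterior Gamma(46, 56/5)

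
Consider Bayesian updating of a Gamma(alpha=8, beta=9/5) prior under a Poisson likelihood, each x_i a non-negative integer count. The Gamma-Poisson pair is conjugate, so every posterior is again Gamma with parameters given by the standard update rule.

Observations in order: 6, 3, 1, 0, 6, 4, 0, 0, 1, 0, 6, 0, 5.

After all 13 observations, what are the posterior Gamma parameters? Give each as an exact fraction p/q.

alpha=40, beta=74/5

obs 1: x=6 → posterior Gamma(14, 14/5)
obs 2: x=3 → posterior Gamma(17, 19/5)
obs 3: x=1 → posterior Gamma(18, 24/5)
obs 4: x=0 → posterior Gamma(18, 29/5)
obs 5: x=6 → posterior Gamma(24, 34/5)
obs 6: x=4 → posterior Gamma(28, 39/5)
obs 7: x=0 → posterior Gamma(28, 44/5)
obs 8: x=0 → posterior Gamma(28, 49/5)
obs 9: x=1 → posterior Gamma(29, 54/5)
obs 10: x=0 → posterior Gamma(29, 59/5)
obs 11: x=6 → posterior Gamma(35, 64/5)
obs 12: x=0 → posterior Gamma(35, 69/5)
obs 13: x=5 → posterior Gamma(40, 74/5)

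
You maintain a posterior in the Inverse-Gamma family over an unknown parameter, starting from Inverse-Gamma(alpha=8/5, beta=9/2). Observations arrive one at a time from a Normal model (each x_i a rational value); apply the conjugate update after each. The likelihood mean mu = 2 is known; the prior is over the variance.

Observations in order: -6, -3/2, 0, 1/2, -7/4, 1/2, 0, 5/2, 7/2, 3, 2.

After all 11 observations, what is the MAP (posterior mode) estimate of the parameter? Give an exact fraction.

obs 1: x=-6 → posterior Inverse-Gamma(21/10, 73/2)
obs 2: x=-3/2 → posterior Inverse-Gamma(13/5, 341/8)
obs 3: x=0 → posterior Inverse-Gamma(31/10, 357/8)
obs 4: x=1/2 → posterior Inverse-Gamma(18/5, 183/4)
obs 5: x=-7/4 → posterior Inverse-Gamma(41/10, 1689/32)
obs 6: x=1/2 → posterior Inverse-Gamma(23/5, 1725/32)
obs 7: x=0 → posterior Inverse-Gamma(51/10, 1789/32)
obs 8: x=5/2 → posterior Inverse-Gamma(28/5, 1793/32)
obs 9: x=7/2 → posterior Inverse-Gamma(61/10, 1829/32)
obs 10: x=3 → posterior Inverse-Gamma(33/5, 1845/32)
obs 11: x=2 → posterior Inverse-Gamma(71/10, 1845/32)

1025/144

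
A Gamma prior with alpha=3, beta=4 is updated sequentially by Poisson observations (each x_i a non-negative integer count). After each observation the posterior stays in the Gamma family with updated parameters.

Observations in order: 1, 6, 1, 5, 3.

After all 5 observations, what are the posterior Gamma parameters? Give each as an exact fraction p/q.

alpha=19, beta=9

obs 1: x=1 → posterior Gamma(4, 5)
obs 2: x=6 → posterior Gamma(10, 6)
obs 3: x=1 → posterior Gamma(11, 7)
obs 4: x=5 → posterior Gamma(16, 8)
obs 5: x=3 → posterior Gamma(19, 9)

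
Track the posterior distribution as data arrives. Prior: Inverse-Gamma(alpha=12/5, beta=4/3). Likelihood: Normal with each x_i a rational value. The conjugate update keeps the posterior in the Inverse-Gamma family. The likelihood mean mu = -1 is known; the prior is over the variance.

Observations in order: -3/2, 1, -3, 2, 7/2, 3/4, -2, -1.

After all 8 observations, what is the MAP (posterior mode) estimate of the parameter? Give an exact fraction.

10615/3552

obs 1: x=-3/2 → posterior Inverse-Gamma(29/10, 35/24)
obs 2: x=1 → posterior Inverse-Gamma(17/5, 83/24)
obs 3: x=-3 → posterior Inverse-Gamma(39/10, 131/24)
obs 4: x=2 → posterior Inverse-Gamma(22/5, 239/24)
obs 5: x=7/2 → posterior Inverse-Gamma(49/10, 241/12)
obs 6: x=3/4 → posterior Inverse-Gamma(27/5, 2075/96)
obs 7: x=-2 → posterior Inverse-Gamma(59/10, 2123/96)
obs 8: x=-1 → posterior Inverse-Gamma(32/5, 2123/96)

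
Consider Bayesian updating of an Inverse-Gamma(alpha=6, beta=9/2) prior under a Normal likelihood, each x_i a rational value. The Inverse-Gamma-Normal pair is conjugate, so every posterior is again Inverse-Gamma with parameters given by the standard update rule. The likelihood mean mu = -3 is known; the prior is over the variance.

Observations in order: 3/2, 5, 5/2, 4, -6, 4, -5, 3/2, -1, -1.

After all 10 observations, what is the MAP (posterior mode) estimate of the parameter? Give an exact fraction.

1051/96

obs 1: x=3/2 → posterior Inverse-Gamma(13/2, 117/8)
obs 2: x=5 → posterior Inverse-Gamma(7, 373/8)
obs 3: x=5/2 → posterior Inverse-Gamma(15/2, 247/4)
obs 4: x=4 → posterior Inverse-Gamma(8, 345/4)
obs 5: x=-6 → posterior Inverse-Gamma(17/2, 363/4)
obs 6: x=4 → posterior Inverse-Gamma(9, 461/4)
obs 7: x=-5 → posterior Inverse-Gamma(19/2, 469/4)
obs 8: x=3/2 → posterior Inverse-Gamma(10, 1019/8)
obs 9: x=-1 → posterior Inverse-Gamma(21/2, 1035/8)
obs 10: x=-1 → posterior Inverse-Gamma(11, 1051/8)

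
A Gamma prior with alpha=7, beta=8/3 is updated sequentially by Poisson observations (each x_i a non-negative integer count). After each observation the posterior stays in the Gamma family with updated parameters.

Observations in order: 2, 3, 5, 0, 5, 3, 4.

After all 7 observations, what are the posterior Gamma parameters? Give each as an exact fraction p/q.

obs 1: x=2 → posterior Gamma(9, 11/3)
obs 2: x=3 → posterior Gamma(12, 14/3)
obs 3: x=5 → posterior Gamma(17, 17/3)
obs 4: x=0 → posterior Gamma(17, 20/3)
obs 5: x=5 → posterior Gamma(22, 23/3)
obs 6: x=3 → posterior Gamma(25, 26/3)
obs 7: x=4 → posterior Gamma(29, 29/3)

alpha=29, beta=29/3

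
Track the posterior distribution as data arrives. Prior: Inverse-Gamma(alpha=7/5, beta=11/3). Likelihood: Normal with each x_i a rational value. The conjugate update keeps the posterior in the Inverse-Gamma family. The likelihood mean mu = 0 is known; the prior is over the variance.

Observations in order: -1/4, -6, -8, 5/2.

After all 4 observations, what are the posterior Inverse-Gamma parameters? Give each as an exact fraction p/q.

obs 1: x=-1/4 → posterior Inverse-Gamma(19/10, 355/96)
obs 2: x=-6 → posterior Inverse-Gamma(12/5, 2083/96)
obs 3: x=-8 → posterior Inverse-Gamma(29/10, 5155/96)
obs 4: x=5/2 → posterior Inverse-Gamma(17/5, 5455/96)

alpha=17/5, beta=5455/96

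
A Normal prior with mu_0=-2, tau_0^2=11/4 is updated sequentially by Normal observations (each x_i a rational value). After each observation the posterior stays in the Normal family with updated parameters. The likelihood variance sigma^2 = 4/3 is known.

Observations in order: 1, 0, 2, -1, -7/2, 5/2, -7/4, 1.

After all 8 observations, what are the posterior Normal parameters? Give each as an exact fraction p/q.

obs 1: x=1 → posterior Normal(1/49, 44/49)
obs 2: x=0 → posterior Normal(1/82, 22/41)
obs 3: x=2 → posterior Normal(67/115, 44/115)
obs 4: x=-1 → posterior Normal(17/74, 11/37)
obs 5: x=-7/2 → posterior Normal(-163/362, 44/181)
obs 6: x=5/2 → posterior Normal(1/214, 22/107)
obs 7: x=-7/4 → posterior Normal(-227/988, 44/247)
obs 8: x=1 → posterior Normal(-19/224, 11/70)

mu_0=-19/224, tau_0^2=11/70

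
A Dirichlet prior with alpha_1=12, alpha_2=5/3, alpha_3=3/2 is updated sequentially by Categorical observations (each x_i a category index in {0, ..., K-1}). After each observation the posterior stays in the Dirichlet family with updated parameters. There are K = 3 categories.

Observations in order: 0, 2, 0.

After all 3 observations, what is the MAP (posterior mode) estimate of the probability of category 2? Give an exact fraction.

9/91

obs 1: x=0 → posterior Dirichlet(13, 5/3, 3/2)
obs 2: x=2 → posterior Dirichlet(13, 5/3, 5/2)
obs 3: x=0 → posterior Dirichlet(14, 5/3, 5/2)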